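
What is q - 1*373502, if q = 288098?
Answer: -85404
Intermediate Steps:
q - 1*373502 = 288098 - 1*373502 = 288098 - 373502 = -85404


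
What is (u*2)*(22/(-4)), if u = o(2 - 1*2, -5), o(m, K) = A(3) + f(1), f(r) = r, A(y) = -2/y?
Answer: -11/3 ≈ -3.6667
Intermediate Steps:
o(m, K) = 1/3 (o(m, K) = -2/3 + 1 = 1/3)
u = 1/3 ≈ 0.33333
(u*2)*(22/(-4)) = ((1/3)*2)*(22/(-4)) = 2*(22*(-1/4))/3 = (2/3)*(-11/2) = -11/3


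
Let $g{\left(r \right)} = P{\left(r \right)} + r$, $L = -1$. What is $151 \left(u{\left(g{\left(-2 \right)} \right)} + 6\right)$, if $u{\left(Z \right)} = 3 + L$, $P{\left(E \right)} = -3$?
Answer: $1208$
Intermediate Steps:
$g{\left(r \right)} = -3 + r$
$u{\left(Z \right)} = 2$ ($u{\left(Z \right)} = 3 - 1 = 2$)
$151 \left(u{\left(g{\left(-2 \right)} \right)} + 6\right) = 151 \left(2 + 6\right) = 151 \cdot 8 = 1208$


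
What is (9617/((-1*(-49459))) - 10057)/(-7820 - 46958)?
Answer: 248699773/1354632551 ≈ 0.18359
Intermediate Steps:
(9617/((-1*(-49459))) - 10057)/(-7820 - 46958) = (9617/49459 - 10057)/(-54778) = (9617*(1/49459) - 10057)*(-1/54778) = (9617/49459 - 10057)*(-1/54778) = -497399546/49459*(-1/54778) = 248699773/1354632551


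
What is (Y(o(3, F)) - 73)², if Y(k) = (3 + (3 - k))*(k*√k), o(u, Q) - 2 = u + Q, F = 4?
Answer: 23716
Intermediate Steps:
o(u, Q) = 2 + Q + u (o(u, Q) = 2 + (u + Q) = 2 + (Q + u) = 2 + Q + u)
Y(k) = k^(3/2)*(6 - k) (Y(k) = (6 - k)*k^(3/2) = k^(3/2)*(6 - k))
(Y(o(3, F)) - 73)² = ((2 + 4 + 3)^(3/2)*(6 - (2 + 4 + 3)) - 73)² = (9^(3/2)*(6 - 1*9) - 73)² = (27*(6 - 9) - 73)² = (27*(-3) - 73)² = (-81 - 73)² = (-154)² = 23716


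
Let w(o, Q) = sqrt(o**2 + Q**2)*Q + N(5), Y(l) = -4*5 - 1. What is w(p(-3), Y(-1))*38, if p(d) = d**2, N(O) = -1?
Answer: -38 - 2394*sqrt(58) ≈ -18270.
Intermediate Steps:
Y(l) = -21 (Y(l) = -20 - 1 = -21)
w(o, Q) = -1 + Q*sqrt(Q**2 + o**2) (w(o, Q) = sqrt(o**2 + Q**2)*Q - 1 = sqrt(Q**2 + o**2)*Q - 1 = Q*sqrt(Q**2 + o**2) - 1 = -1 + Q*sqrt(Q**2 + o**2))
w(p(-3), Y(-1))*38 = (-1 - 21*sqrt((-21)**2 + ((-3)**2)**2))*38 = (-1 - 21*sqrt(441 + 9**2))*38 = (-1 - 21*sqrt(441 + 81))*38 = (-1 - 63*sqrt(58))*38 = -38 - 2394*sqrt(58)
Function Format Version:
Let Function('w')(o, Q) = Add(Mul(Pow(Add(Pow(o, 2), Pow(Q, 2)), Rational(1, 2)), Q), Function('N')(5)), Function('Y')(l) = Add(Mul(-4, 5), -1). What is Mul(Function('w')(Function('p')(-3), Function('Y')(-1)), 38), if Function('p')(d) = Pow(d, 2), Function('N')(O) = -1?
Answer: Add(-38, Mul(-2394, Pow(58, Rational(1, 2)))) ≈ -18270.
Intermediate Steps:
Function('Y')(l) = -21 (Function('Y')(l) = Add(-20, -1) = -21)
Function('w')(o, Q) = Add(-1, Mul(Q, Pow(Add(Pow(Q, 2), Pow(o, 2)), Rational(1, 2)))) (Function('w')(o, Q) = Add(Mul(Pow(Add(Pow(o, 2), Pow(Q, 2)), Rational(1, 2)), Q), -1) = Add(Mul(Pow(Add(Pow(Q, 2), Pow(o, 2)), Rational(1, 2)), Q), -1) = Add(Mul(Q, Pow(Add(Pow(Q, 2), Pow(o, 2)), Rational(1, 2))), -1) = Add(-1, Mul(Q, Pow(Add(Pow(Q, 2), Pow(o, 2)), Rational(1, 2)))))
Mul(Function('w')(Function('p')(-3), Function('Y')(-1)), 38) = Mul(Add(-1, Mul(-21, Pow(Add(Pow(-21, 2), Pow(Pow(-3, 2), 2)), Rational(1, 2)))), 38) = Mul(Add(-1, Mul(-21, Pow(Add(441, Pow(9, 2)), Rational(1, 2)))), 38) = Mul(Add(-1, Mul(-21, Pow(Add(441, 81), Rational(1, 2)))), 38) = Mul(Add(-1, Mul(-21, Pow(522, Rational(1, 2)))), 38) = Mul(Add(-1, Mul(-21, Mul(3, Pow(58, Rational(1, 2))))), 38) = Mul(Add(-1, Mul(-63, Pow(58, Rational(1, 2)))), 38) = Add(-38, Mul(-2394, Pow(58, Rational(1, 2))))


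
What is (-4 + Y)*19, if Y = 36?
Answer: 608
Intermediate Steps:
(-4 + Y)*19 = (-4 + 36)*19 = 32*19 = 608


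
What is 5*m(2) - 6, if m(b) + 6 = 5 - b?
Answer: -21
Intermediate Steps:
m(b) = -1 - b (m(b) = -6 + (5 - b) = -1 - b)
5*m(2) - 6 = 5*(-1 - 1*2) - 6 = 5*(-1 - 2) - 6 = 5*(-3) - 6 = -15 - 6 = -21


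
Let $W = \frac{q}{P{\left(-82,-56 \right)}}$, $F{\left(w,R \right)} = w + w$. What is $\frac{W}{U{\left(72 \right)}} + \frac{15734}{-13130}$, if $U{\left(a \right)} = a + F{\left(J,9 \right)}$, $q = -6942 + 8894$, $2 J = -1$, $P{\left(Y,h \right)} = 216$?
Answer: $- \frac{13479179}{12585105} \approx -1.071$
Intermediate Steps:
$J = - \frac{1}{2}$ ($J = \frac{1}{2} \left(-1\right) = - \frac{1}{2} \approx -0.5$)
$F{\left(w,R \right)} = 2 w$
$q = 1952$
$U{\left(a \right)} = -1 + a$ ($U{\left(a \right)} = a + 2 \left(- \frac{1}{2}\right) = a - 1 = -1 + a$)
$W = \frac{244}{27}$ ($W = \frac{1952}{216} = 1952 \cdot \frac{1}{216} = \frac{244}{27} \approx 9.037$)
$\frac{W}{U{\left(72 \right)}} + \frac{15734}{-13130} = \frac{244}{27 \left(-1 + 72\right)} + \frac{15734}{-13130} = \frac{244}{27 \cdot 71} + 15734 \left(- \frac{1}{13130}\right) = \frac{244}{27} \cdot \frac{1}{71} - \frac{7867}{6565} = \frac{244}{1917} - \frac{7867}{6565} = - \frac{13479179}{12585105}$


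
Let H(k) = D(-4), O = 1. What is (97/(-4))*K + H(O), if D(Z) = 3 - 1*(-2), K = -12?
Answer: 296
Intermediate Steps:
D(Z) = 5 (D(Z) = 3 + 2 = 5)
H(k) = 5
(97/(-4))*K + H(O) = (97/(-4))*(-12) + 5 = (97*(-¼))*(-12) + 5 = -97/4*(-12) + 5 = 291 + 5 = 296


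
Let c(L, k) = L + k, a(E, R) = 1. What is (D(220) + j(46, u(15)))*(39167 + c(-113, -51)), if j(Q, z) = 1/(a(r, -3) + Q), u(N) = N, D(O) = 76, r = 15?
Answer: 139357719/47 ≈ 2.9651e+6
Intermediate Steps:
j(Q, z) = 1/(1 + Q)
(D(220) + j(46, u(15)))*(39167 + c(-113, -51)) = (76 + 1/(1 + 46))*(39167 + (-113 - 51)) = (76 + 1/47)*(39167 - 164) = (76 + 1/47)*39003 = (3573/47)*39003 = 139357719/47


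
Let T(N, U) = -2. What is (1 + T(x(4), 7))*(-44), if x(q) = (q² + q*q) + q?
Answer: 44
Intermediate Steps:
x(q) = q + 2*q² (x(q) = (q² + q²) + q = 2*q² + q = q + 2*q²)
(1 + T(x(4), 7))*(-44) = (1 - 2)*(-44) = -1*(-44) = 44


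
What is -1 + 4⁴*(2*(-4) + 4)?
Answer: -1025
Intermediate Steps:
-1 + 4⁴*(2*(-4) + 4) = -1 + 256*(-8 + 4) = -1 + 256*(-4) = -1 - 1024 = -1025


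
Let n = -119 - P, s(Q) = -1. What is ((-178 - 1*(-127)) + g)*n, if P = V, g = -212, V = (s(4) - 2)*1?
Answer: 30508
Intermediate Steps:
V = -3 (V = (-1 - 2)*1 = -3*1 = -3)
P = -3
n = -116 (n = -119 - 1*(-3) = -119 + 3 = -116)
((-178 - 1*(-127)) + g)*n = ((-178 - 1*(-127)) - 212)*(-116) = ((-178 + 127) - 212)*(-116) = (-51 - 212)*(-116) = -263*(-116) = 30508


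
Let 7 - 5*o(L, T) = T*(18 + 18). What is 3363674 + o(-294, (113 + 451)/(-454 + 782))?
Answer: 689550919/205 ≈ 3.3637e+6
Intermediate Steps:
o(L, T) = 7/5 - 36*T/5 (o(L, T) = 7/5 - T*(18 + 18)/5 = 7/5 - T*36/5 = 7/5 - 36*T/5)
3363674 + o(-294, (113 + 451)/(-454 + 782)) = 3363674 + (7/5 - 36*(113 + 451)/(5*(-454 + 782))) = 3363674 + (7/5 - 20304/(5*328)) = 3363674 + (7/5 - 36/5*141/82) = 3363674 + (7/5 - 2538/205) = 3363674 - 2251/205 = 689550919/205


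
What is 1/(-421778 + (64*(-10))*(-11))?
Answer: -1/414738 ≈ -2.4112e-6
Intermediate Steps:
1/(-421778 + (64*(-10))*(-11)) = 1/(-421778 - 640*(-11)) = 1/(-421778 + 7040) = 1/(-414738) = -1/414738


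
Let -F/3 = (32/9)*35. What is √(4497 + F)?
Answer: √37113/3 ≈ 64.216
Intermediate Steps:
F = -1120/3 (F = -3*32/9*35 = -3*(⅑)*32*35 = -32*35/3 = -3*1120/9 = -1120/3 ≈ -373.33)
√(4497 + F) = √(4497 - 1120/3) = √(12371/3) = √37113/3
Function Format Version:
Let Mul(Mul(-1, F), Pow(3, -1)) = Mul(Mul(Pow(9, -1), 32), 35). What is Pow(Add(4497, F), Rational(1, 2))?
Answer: Mul(Rational(1, 3), Pow(37113, Rational(1, 2))) ≈ 64.216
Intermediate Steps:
F = Rational(-1120, 3) (F = Mul(-3, Mul(Mul(Pow(9, -1), 32), 35)) = Mul(-3, Mul(Mul(Rational(1, 9), 32), 35)) = Mul(-3, Mul(Rational(32, 9), 35)) = Mul(-3, Rational(1120, 9)) = Rational(-1120, 3) ≈ -373.33)
Pow(Add(4497, F), Rational(1, 2)) = Pow(Add(4497, Rational(-1120, 3)), Rational(1, 2)) = Pow(Rational(12371, 3), Rational(1, 2)) = Mul(Rational(1, 3), Pow(37113, Rational(1, 2)))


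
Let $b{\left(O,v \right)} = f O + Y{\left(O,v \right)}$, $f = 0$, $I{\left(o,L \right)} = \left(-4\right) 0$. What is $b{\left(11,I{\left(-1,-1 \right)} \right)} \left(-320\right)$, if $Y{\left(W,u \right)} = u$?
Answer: $0$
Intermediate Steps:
$I{\left(o,L \right)} = 0$
$b{\left(O,v \right)} = v$ ($b{\left(O,v \right)} = 0 O + v = 0 + v = v$)
$b{\left(11,I{\left(-1,-1 \right)} \right)} \left(-320\right) = 0 \left(-320\right) = 0$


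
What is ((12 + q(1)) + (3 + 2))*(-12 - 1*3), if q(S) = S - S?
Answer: -255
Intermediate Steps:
q(S) = 0
((12 + q(1)) + (3 + 2))*(-12 - 1*3) = ((12 + 0) + (3 + 2))*(-12 - 1*3) = (12 + 5)*(-12 - 3) = 17*(-15) = -255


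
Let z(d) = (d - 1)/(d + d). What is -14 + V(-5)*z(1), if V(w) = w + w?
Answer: -14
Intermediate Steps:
z(d) = (-1 + d)/(2*d) (z(d) = (-1 + d)/((2*d)) = (-1 + d)*(1/(2*d)) = (-1 + d)/(2*d))
V(w) = 2*w
-14 + V(-5)*z(1) = -14 + (2*(-5))*((½)*(-1 + 1)/1) = -14 - 5*0 = -14 - 10*0 = -14 + 0 = -14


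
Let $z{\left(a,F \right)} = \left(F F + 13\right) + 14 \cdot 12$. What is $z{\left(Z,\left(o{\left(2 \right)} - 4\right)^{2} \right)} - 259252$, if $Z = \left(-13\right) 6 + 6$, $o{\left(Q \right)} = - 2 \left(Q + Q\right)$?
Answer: $-238335$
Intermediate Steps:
$o{\left(Q \right)} = - 4 Q$ ($o{\left(Q \right)} = - 2 \cdot 2 Q = - 4 Q$)
$Z = -72$ ($Z = -78 + 6 = -72$)
$z{\left(a,F \right)} = 181 + F^{2}$ ($z{\left(a,F \right)} = \left(F^{2} + 13\right) + 168 = \left(13 + F^{2}\right) + 168 = 181 + F^{2}$)
$z{\left(Z,\left(o{\left(2 \right)} - 4\right)^{2} \right)} - 259252 = \left(181 + \left(\left(\left(-4\right) 2 - 4\right)^{2}\right)^{2}\right) - 259252 = \left(181 + \left(\left(-8 - 4\right)^{2}\right)^{2}\right) - 259252 = \left(181 + \left(\left(-12\right)^{2}\right)^{2}\right) - 259252 = \left(181 + 144^{2}\right) - 259252 = \left(181 + 20736\right) - 259252 = 20917 - 259252 = -238335$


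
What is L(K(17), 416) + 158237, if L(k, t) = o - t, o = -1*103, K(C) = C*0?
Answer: 157718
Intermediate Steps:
K(C) = 0
o = -103
L(k, t) = -103 - t
L(K(17), 416) + 158237 = (-103 - 1*416) + 158237 = (-103 - 416) + 158237 = -519 + 158237 = 157718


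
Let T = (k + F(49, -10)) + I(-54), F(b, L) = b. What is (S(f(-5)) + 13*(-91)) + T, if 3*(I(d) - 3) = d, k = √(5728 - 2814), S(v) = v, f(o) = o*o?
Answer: -1124 + √2914 ≈ -1070.0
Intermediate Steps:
f(o) = o²
k = √2914 ≈ 53.981
I(d) = 3 + d/3
T = 34 + √2914 (T = (√2914 + 49) + (3 + (⅓)*(-54)) = (49 + √2914) + (3 - 18) = (49 + √2914) - 15 = 34 + √2914 ≈ 87.981)
(S(f(-5)) + 13*(-91)) + T = ((-5)² + 13*(-91)) + (34 + √2914) = (25 - 1183) + (34 + √2914) = -1158 + (34 + √2914) = -1124 + √2914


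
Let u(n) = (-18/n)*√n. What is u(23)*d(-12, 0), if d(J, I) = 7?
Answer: -126*√23/23 ≈ -26.273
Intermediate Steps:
u(n) = -18/√n
u(23)*d(-12, 0) = -18*√23/23*7 = -126*√23/23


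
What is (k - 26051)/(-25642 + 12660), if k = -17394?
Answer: 43445/12982 ≈ 3.3466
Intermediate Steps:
(k - 26051)/(-25642 + 12660) = (-17394 - 26051)/(-25642 + 12660) = -43445/(-12982) = -43445*(-1/12982) = 43445/12982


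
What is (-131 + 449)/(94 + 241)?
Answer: 318/335 ≈ 0.94925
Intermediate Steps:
(-131 + 449)/(94 + 241) = 318/335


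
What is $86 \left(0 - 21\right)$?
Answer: $-1806$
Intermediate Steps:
$86 \left(0 - 21\right) = 86 \left(-21\right) = -1806$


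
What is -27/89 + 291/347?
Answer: 16530/30883 ≈ 0.53525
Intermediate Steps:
-27/89 + 291/347 = 16530/30883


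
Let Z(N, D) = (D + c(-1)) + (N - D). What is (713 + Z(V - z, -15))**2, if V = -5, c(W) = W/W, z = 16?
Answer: 480249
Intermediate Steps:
c(W) = 1
Z(N, D) = 1 + N (Z(N, D) = (D + 1) + (N - D) = (1 + D) + (N - D) = 1 + N)
(713 + Z(V - z, -15))**2 = (713 + (1 + (-5 - 1*16)))**2 = (713 + (1 + (-5 - 16)))**2 = (713 + (1 - 21))**2 = (713 - 20)**2 = 693**2 = 480249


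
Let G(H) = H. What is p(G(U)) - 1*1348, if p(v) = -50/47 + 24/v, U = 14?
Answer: -443278/329 ≈ -1347.3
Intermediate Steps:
p(v) = -50/47 + 24/v (p(v) = -50*1/47 + 24/v = -50/47 + 24/v)
p(G(U)) - 1*1348 = (-50/47 + 24/14) - 1*1348 = (-50/47 + 24*(1/14)) - 1348 = (-50/47 + 12/7) - 1348 = 214/329 - 1348 = -443278/329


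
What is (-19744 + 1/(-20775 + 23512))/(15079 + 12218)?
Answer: -18013109/24903963 ≈ -0.72330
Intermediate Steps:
(-19744 + 1/(-20775 + 23512))/(15079 + 12218) = (-19744 + 1/2737)/27297 = (-19744 + 1/2737)*(1/27297) = -54039327/2737*1/27297 = -18013109/24903963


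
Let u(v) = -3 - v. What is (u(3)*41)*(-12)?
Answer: 2952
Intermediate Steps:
(u(3)*41)*(-12) = ((-3 - 1*3)*41)*(-12) = ((-3 - 3)*41)*(-12) = -6*41*(-12) = -246*(-12) = 2952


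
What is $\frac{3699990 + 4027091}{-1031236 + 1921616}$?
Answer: $\frac{7727081}{890380} \approx 8.6784$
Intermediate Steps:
$\frac{3699990 + 4027091}{-1031236 + 1921616} = \frac{7727081}{890380}$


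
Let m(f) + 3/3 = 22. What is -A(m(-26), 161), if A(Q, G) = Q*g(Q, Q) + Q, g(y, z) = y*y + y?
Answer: -9723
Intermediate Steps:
m(f) = 21 (m(f) = -1 + 22 = 21)
g(y, z) = y + y² (g(y, z) = y² + y = y + y²)
A(Q, G) = Q + Q²*(1 + Q) (A(Q, G) = Q*(Q*(1 + Q)) + Q = Q²*(1 + Q) + Q = Q + Q²*(1 + Q))
-A(m(-26), 161) = -21*(1 + 21*(1 + 21)) = -21*(1 + 21*22) = -21*(1 + 462) = -21*463 = -1*9723 = -9723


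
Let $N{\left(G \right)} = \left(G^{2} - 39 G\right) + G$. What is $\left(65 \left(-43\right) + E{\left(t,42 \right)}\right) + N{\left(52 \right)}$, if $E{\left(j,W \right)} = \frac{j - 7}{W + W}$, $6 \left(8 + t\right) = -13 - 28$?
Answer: $- \frac{1041899}{504} \approx -2067.3$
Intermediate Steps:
$t = - \frac{89}{6}$ ($t = -8 + \frac{-13 - 28}{6} = -8 + \frac{1}{6} \left(-41\right) = -8 - \frac{41}{6} = - \frac{89}{6} \approx -14.833$)
$N{\left(G \right)} = G^{2} - 38 G$
$E{\left(j,W \right)} = \frac{-7 + j}{2 W}$
$\left(65 \left(-43\right) + E{\left(t,42 \right)}\right) + N{\left(52 \right)} = \left(65 \left(-43\right) + \frac{-7 - \frac{89}{6}}{2 \cdot 42}\right) + 52 \left(-38 + 52\right) = \left(-2795 + \frac{1}{2} \cdot \frac{1}{42} \left(- \frac{131}{6}\right)\right) + 52 \cdot 14 = \left(-2795 - \frac{131}{504}\right) + 728 = - \frac{1408811}{504} + 728 = - \frac{1041899}{504}$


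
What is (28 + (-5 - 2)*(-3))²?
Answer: 2401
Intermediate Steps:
(28 + (-5 - 2)*(-3))² = (28 - 7*(-3))² = (28 + 21)² = 49² = 2401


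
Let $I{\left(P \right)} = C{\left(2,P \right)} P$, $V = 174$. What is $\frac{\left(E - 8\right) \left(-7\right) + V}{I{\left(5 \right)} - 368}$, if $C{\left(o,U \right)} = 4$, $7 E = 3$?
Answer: $- \frac{227}{348} \approx -0.6523$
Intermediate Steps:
$E = \frac{3}{7}$ ($E = \frac{1}{7} \cdot 3 = \frac{3}{7} \approx 0.42857$)
$I{\left(P \right)} = 4 P$
$\frac{\left(E - 8\right) \left(-7\right) + V}{I{\left(5 \right)} - 368} = \frac{\left(\frac{3}{7} - 8\right) \left(-7\right) + 174}{4 \cdot 5 - 368} = \frac{\left(- \frac{53}{7}\right) \left(-7\right) + 174}{20 - 368} = \frac{53 + 174}{-348} = 227 \left(- \frac{1}{348}\right) = - \frac{227}{348}$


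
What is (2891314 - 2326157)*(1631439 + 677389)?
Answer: 1304850305996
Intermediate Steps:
(2891314 - 2326157)*(1631439 + 677389) = 565157*2308828 = 1304850305996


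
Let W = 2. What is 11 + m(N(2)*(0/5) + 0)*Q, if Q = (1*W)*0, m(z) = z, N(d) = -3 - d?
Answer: 11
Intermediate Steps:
Q = 0 (Q = (1*2)*0 = 2*0 = 0)
11 + m(N(2)*(0/5) + 0)*Q = 11 + ((-3 - 1*2)*(0/5) + 0)*0 = 11 + ((-3 - 2)*(0*(1/5)) + 0)*0 = 11 + (-5*0 + 0)*0 = 11 + (0 + 0)*0 = 11 + 0*0 = 11 + 0 = 11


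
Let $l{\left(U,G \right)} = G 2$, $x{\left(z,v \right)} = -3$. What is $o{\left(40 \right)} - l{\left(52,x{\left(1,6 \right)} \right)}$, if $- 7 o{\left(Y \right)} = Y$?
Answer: $\frac{2}{7} \approx 0.28571$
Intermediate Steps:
$l{\left(U,G \right)} = 2 G$
$o{\left(Y \right)} = - \frac{Y}{7}$
$o{\left(40 \right)} - l{\left(52,x{\left(1,6 \right)} \right)} = \left(- \frac{1}{7}\right) 40 - 2 \left(-3\right) = - \frac{40}{7} - -6 = - \frac{40}{7} + 6 = \frac{2}{7}$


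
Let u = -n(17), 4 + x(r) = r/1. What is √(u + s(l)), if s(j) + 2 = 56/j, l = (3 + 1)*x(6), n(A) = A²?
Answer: 2*I*√71 ≈ 16.852*I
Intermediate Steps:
x(r) = -4 + r (x(r) = -4 + r/1 = -4 + r*1 = -4 + r)
u = -289 (u = -1*17² = -1*289 = -289)
l = 8 (l = (3 + 1)*(-4 + 6) = 4*2 = 8)
s(j) = -2 + 56/j
√(u + s(l)) = √(-289 + (-2 + 56/8)) = √(-289 + (-2 + 56*(⅛))) = √(-289 + (-2 + 7)) = √(-289 + 5) = √(-284) = 2*I*√71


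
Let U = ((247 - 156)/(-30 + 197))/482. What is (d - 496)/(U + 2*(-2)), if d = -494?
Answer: 1770868/7153 ≈ 247.57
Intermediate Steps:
U = 91/80494 (U = (91/167)*(1/482) = 91/80494 ≈ 0.0011305)
(d - 496)/(U + 2*(-2)) = (-494 - 496)/(91/80494 + 2*(-2)) = -990/(91/80494 - 4) = -990/(-321885/80494) = -990*(-80494/321885) = 1770868/7153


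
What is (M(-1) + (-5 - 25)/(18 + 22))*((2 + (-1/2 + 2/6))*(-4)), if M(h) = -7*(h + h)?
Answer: -583/6 ≈ -97.167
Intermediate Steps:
M(h) = -14*h
(M(-1) + (-5 - 25)/(18 + 22))*((2 + (-1/2 + 2/6))*(-4)) = (-14*(-1) + (-5 - 25)/(18 + 22))*((2 + (-1/2 + 2/6))*(-4)) = (14 - 30/40)*((2 + (-1*1/2 + 2*(1/6)))*(-4)) = (14 - 30*1/40)*((2 + (-1/2 + 1/3))*(-4)) = (14 - 3/4)*((2 - 1/6)*(-4)) = 53*((11/6)*(-4))/4 = (53/4)*(-22/3) = -583/6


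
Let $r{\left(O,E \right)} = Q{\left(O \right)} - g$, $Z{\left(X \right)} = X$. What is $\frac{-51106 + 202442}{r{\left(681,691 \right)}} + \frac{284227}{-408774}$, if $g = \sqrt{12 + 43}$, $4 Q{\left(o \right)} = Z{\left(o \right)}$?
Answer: $\frac{168381129624349}{189213717894} + \frac{2421376 \sqrt{55}}{462881} \approx 928.69$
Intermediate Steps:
$Q{\left(o \right)} = \frac{o}{4}$
$g = \sqrt{55} \approx 7.4162$
$r{\left(O,E \right)} = - \sqrt{55} + \frac{O}{4}$ ($r{\left(O,E \right)} = \frac{O}{4} - \sqrt{55} = - \sqrt{55} + \frac{O}{4}$)
$\frac{-51106 + 202442}{r{\left(681,691 \right)}} + \frac{284227}{-408774} = \frac{-51106 + 202442}{- \sqrt{55} + \frac{1}{4} \cdot 681} + \frac{284227}{-408774} = \frac{151336}{- \sqrt{55} + \frac{681}{4}} + 284227 \left(- \frac{1}{408774}\right) = \frac{151336}{\frac{681}{4} - \sqrt{55}} - \frac{284227}{408774} = - \frac{284227}{408774} + \frac{151336}{\frac{681}{4} - \sqrt{55}}$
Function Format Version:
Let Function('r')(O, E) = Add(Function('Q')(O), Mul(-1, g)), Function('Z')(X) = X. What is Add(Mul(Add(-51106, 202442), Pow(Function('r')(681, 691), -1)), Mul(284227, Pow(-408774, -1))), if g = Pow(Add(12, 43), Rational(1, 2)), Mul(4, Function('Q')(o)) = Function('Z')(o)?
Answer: Add(Rational(168381129624349, 189213717894), Mul(Rational(2421376, 462881), Pow(55, Rational(1, 2)))) ≈ 928.69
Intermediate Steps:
Function('Q')(o) = Mul(Rational(1, 4), o)
g = Pow(55, Rational(1, 2)) ≈ 7.4162
Function('r')(O, E) = Add(Mul(-1, Pow(55, Rational(1, 2))), Mul(Rational(1, 4), O)) (Function('r')(O, E) = Add(Mul(Rational(1, 4), O), Mul(-1, Pow(55, Rational(1, 2)))) = Add(Mul(-1, Pow(55, Rational(1, 2))), Mul(Rational(1, 4), O)))
Add(Mul(Add(-51106, 202442), Pow(Function('r')(681, 691), -1)), Mul(284227, Pow(-408774, -1))) = Add(Mul(Add(-51106, 202442), Pow(Add(Mul(-1, Pow(55, Rational(1, 2))), Mul(Rational(1, 4), 681)), -1)), Mul(284227, Pow(-408774, -1))) = Add(Mul(151336, Pow(Add(Mul(-1, Pow(55, Rational(1, 2))), Rational(681, 4)), -1)), Mul(284227, Rational(-1, 408774))) = Add(Mul(151336, Pow(Add(Rational(681, 4), Mul(-1, Pow(55, Rational(1, 2)))), -1)), Rational(-284227, 408774)) = Add(Rational(-284227, 408774), Mul(151336, Pow(Add(Rational(681, 4), Mul(-1, Pow(55, Rational(1, 2)))), -1)))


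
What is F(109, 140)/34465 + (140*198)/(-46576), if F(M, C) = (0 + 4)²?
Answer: -119328073/200655230 ≈ -0.59469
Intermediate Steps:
F(M, C) = 16 (F(M, C) = 4² = 16)
F(109, 140)/34465 + (140*198)/(-46576) = 16/34465 + (140*198)/(-46576) = 16*(1/34465) + 27720*(-1/46576) = 16/34465 - 3465/5822 = -119328073/200655230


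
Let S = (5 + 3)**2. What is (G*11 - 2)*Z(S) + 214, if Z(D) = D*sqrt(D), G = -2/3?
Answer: -13694/3 ≈ -4564.7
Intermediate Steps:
G = -2/3 (G = -2*1/3 = -2/3 ≈ -0.66667)
S = 64 (S = 8**2 = 64)
Z(D) = D**(3/2)
(G*11 - 2)*Z(S) + 214 = (-2/3*11 - 2)*64**(3/2) + 214 = (-22/3 - 2)*512 + 214 = -28/3*512 + 214 = -14336/3 + 214 = -13694/3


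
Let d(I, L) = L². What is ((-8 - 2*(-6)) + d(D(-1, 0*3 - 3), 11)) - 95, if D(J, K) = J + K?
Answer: 30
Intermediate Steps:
((-8 - 2*(-6)) + d(D(-1, 0*3 - 3), 11)) - 95 = ((-8 - 2*(-6)) + 11²) - 95 = ((-8 + 12) + 121) - 95 = (4 + 121) - 95 = 125 - 95 = 30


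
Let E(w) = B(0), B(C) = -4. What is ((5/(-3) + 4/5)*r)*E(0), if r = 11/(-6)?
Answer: -286/45 ≈ -6.3556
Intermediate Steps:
E(w) = -4
r = -11/6 (r = 11*(-1/6) = -11/6 ≈ -1.8333)
((5/(-3) + 4/5)*r)*E(0) = ((5/(-3) + 4/5)*(-11/6))*(-4) = ((5*(-1/3) + 4*(1/5))*(-11/6))*(-4) = ((-5/3 + 4/5)*(-11/6))*(-4) = -13/15*(-11/6)*(-4) = (143/90)*(-4) = -286/45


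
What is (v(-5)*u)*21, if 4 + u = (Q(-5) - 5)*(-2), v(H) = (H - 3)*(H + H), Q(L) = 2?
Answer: 3360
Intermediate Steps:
v(H) = 2*H*(-3 + H) (v(H) = (-3 + H)*(2*H) = 2*H*(-3 + H))
u = 2 (u = -4 + (2 - 5)*(-2) = -4 - 3*(-2) = -4 + 6 = 2)
(v(-5)*u)*21 = ((2*(-5)*(-3 - 5))*2)*21 = ((2*(-5)*(-8))*2)*21 = (80*2)*21 = 160*21 = 3360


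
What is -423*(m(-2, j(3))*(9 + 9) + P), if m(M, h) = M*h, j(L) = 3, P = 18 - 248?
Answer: 142974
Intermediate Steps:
P = -230
-423*(m(-2, j(3))*(9 + 9) + P) = -423*((-2*3)*(9 + 9) - 230) = -423*(-6*18 - 230) = -423*(-108 - 230) = -423*(-338) = 142974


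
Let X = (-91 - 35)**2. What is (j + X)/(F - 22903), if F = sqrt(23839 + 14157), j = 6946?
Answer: -522692266/524509413 - 45644*sqrt(9499)/524509413 ≈ -1.0050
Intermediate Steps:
X = 15876 (X = (-126)**2 = 15876)
F = 2*sqrt(9499) (F = sqrt(37996) = 2*sqrt(9499) ≈ 194.93)
(j + X)/(F - 22903) = (6946 + 15876)/(2*sqrt(9499) - 22903) = 22822/(-22903 + 2*sqrt(9499))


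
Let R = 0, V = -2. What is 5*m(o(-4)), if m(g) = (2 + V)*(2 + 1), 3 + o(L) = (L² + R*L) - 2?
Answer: 0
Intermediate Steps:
o(L) = -5 + L² (o(L) = -3 + ((L² + 0*L) - 2) = -3 + ((L² + 0) - 2) = -3 + (L² - 2) = -3 + (-2 + L²) = -5 + L²)
m(g) = 0 (m(g) = (2 - 2)*(2 + 1) = 0*3 = 0)
5*m(o(-4)) = 5*0 = 0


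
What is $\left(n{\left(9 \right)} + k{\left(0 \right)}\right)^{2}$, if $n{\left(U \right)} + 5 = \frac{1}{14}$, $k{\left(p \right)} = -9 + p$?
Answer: $\frac{38025}{196} \approx 194.01$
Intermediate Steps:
$n{\left(U \right)} = - \frac{69}{14}$ ($n{\left(U \right)} = -5 + \frac{1}{14} = - \frac{69}{14}$)
$\left(n{\left(9 \right)} + k{\left(0 \right)}\right)^{2} = \left(- \frac{69}{14} + \left(-9 + 0\right)\right)^{2} = \left(- \frac{69}{14} - 9\right)^{2} = \left(- \frac{195}{14}\right)^{2} = \frac{38025}{196}$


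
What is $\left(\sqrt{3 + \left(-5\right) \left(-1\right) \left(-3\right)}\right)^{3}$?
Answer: $- 24 i \sqrt{3} \approx - 41.569 i$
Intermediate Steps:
$\left(\sqrt{3 + \left(-5\right) \left(-1\right) \left(-3\right)}\right)^{3} = \left(\sqrt{3 + 5 \left(-3\right)}\right)^{3} = \left(\sqrt{3 - 15}\right)^{3} = \left(\sqrt{-12}\right)^{3} = \left(2 i \sqrt{3}\right)^{3} = - 24 i \sqrt{3}$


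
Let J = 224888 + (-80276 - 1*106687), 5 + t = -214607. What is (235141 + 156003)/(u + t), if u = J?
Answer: -391144/176687 ≈ -2.2138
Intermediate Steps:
t = -214612 (t = -5 - 214607 = -214612)
J = 37925 (J = 224888 + (-80276 - 106687) = 224888 - 186963 = 37925)
u = 37925
(235141 + 156003)/(u + t) = (235141 + 156003)/(37925 - 214612) = 391144/(-176687) = 391144*(-1/176687) = -391144/176687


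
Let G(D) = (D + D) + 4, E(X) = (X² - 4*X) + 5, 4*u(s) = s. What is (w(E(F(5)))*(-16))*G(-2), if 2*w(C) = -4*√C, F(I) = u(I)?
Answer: 0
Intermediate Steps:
u(s) = s/4
F(I) = I/4
E(X) = 5 + X² - 4*X
w(C) = -2*√C (w(C) = (-4*√C)/2 = -2*√C)
G(D) = 4 + 2*D (G(D) = 2*D + 4 = 4 + 2*D)
(w(E(F(5)))*(-16))*G(-2) = (-2*√(5 + ((¼)*5)² - 5)*(-16))*(4 + 2*(-2)) = (-2*√(5 + (5/4)² - 4*5/4)*(-16))*(4 - 4) = (-2*√(5 + 25/16 - 5)*(-16))*0 = (-2*√(25/16)*(-16))*0 = (-2*5/4*(-16))*0 = -5/2*(-16)*0 = 40*0 = 0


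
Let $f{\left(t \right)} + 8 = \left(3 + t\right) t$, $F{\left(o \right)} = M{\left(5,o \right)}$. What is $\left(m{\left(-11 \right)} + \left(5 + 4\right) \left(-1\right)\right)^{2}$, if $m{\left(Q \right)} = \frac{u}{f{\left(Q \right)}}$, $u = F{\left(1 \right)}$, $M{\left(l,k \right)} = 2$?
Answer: $\frac{128881}{1600} \approx 80.551$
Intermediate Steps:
$F{\left(o \right)} = 2$
$u = 2$
$f{\left(t \right)} = -8 + t \left(3 + t\right)$ ($f{\left(t \right)} = -8 + \left(3 + t\right) t = -8 + t \left(3 + t\right)$)
$m{\left(Q \right)} = \frac{2}{-8 + Q^{2} + 3 Q}$
$\left(m{\left(-11 \right)} + \left(5 + 4\right) \left(-1\right)\right)^{2} = \left(\frac{2}{-8 + \left(-11\right)^{2} + 3 \left(-11\right)} + \left(5 + 4\right) \left(-1\right)\right)^{2} = \left(\frac{2}{-8 + 121 - 33} + 9 \left(-1\right)\right)^{2} = \left(\frac{2}{80} - 9\right)^{2} = \left(2 \cdot \frac{1}{80} - 9\right)^{2} = \left(\frac{1}{40} - 9\right)^{2} = \left(- \frac{359}{40}\right)^{2} = \frac{128881}{1600}$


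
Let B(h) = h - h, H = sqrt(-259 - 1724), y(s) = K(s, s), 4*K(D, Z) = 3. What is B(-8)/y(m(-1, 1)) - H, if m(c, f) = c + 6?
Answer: -I*sqrt(1983) ≈ -44.531*I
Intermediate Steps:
K(D, Z) = 3/4 (K(D, Z) = (1/4)*3 = 3/4)
m(c, f) = 6 + c
y(s) = 3/4
H = I*sqrt(1983) (H = sqrt(-1983) = I*sqrt(1983) ≈ 44.531*I)
B(h) = 0
B(-8)/y(m(-1, 1)) - H = 0/(3/4) - I*sqrt(1983) = 0*(4/3) - I*sqrt(1983) = 0 - I*sqrt(1983) = -I*sqrt(1983)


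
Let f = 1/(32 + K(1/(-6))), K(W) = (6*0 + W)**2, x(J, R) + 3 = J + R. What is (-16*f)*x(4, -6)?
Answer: 2880/1153 ≈ 2.4978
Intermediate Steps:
x(J, R) = -3 + J + R (x(J, R) = -3 + (J + R) = -3 + J + R)
K(W) = W**2 (K(W) = (0 + W)**2 = W**2)
f = 36/1153 (f = 1/(32 + (1/(-6))**2) = 1/(32 + (-1/6)**2) = 1/(32 + 1/36) = 1/(1153/36) = 36/1153 ≈ 0.031223)
(-16*f)*x(4, -6) = (-16*36/1153)*(-3 + 4 - 6) = -576/1153*(-5) = 2880/1153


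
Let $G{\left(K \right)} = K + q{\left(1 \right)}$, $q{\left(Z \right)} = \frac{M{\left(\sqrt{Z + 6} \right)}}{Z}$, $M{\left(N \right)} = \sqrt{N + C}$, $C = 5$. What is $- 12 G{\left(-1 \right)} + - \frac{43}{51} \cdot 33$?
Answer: $- \frac{269}{17} - 12 \sqrt{5 + \sqrt{7}} \approx -49.005$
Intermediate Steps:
$M{\left(N \right)} = \sqrt{5 + N}$ ($M{\left(N \right)} = \sqrt{N + 5} = \sqrt{5 + N}$)
$q{\left(Z \right)} = \frac{\sqrt{5 + \sqrt{6 + Z}}}{Z}$ ($q{\left(Z \right)} = \frac{\sqrt{5 + \sqrt{Z + 6}}}{Z} = \frac{\sqrt{5 + \sqrt{6 + Z}}}{Z}$)
$G{\left(K \right)} = K + \sqrt{5 + \sqrt{7}}$ ($G{\left(K \right)} = K + \frac{\sqrt{5 + \sqrt{6 + 1}}}{1} = K + 1 \sqrt{5 + \sqrt{7}} = K + \sqrt{5 + \sqrt{7}}$)
$- 12 G{\left(-1 \right)} + - \frac{43}{51} \cdot 33 = - 12 \left(-1 + \sqrt{5 + \sqrt{7}}\right) + - \frac{43}{51} \cdot 33 = \left(12 - 12 \sqrt{5 + \sqrt{7}}\right) + \left(-43\right) \frac{1}{51} \cdot 33 = \left(12 - 12 \sqrt{5 + \sqrt{7}}\right) - \frac{473}{17} = - \frac{269}{17} - 12 \sqrt{5 + \sqrt{7}}$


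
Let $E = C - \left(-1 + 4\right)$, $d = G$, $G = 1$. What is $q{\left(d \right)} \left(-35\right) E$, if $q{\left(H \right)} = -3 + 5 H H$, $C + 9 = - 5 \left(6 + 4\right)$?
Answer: $4340$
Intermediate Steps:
$C = -59$ ($C = -9 - 5 \left(6 + 4\right) = -9 - 50 = -59$)
$d = 1$
$q{\left(H \right)} = -3 + 5 H^{2}$
$E = -62$ ($E = -59 - \left(-1 + 4\right) = -59 - 3 = -62$)
$q{\left(d \right)} \left(-35\right) E = \left(-3 + 5 \cdot 1^{2}\right) \left(-35\right) \left(-62\right) = \left(-3 + 5 \cdot 1\right) \left(-35\right) \left(-62\right) = \left(-3 + 5\right) \left(-35\right) \left(-62\right) = 2 \left(-35\right) \left(-62\right) = \left(-70\right) \left(-62\right) = 4340$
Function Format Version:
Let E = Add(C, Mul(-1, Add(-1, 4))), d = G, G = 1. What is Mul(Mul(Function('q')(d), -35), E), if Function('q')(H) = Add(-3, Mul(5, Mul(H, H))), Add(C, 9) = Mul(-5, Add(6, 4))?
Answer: 4340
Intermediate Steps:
C = -59 (C = Add(-9, Mul(-5, Add(6, 4))) = Add(-9, Mul(-5, 10)) = Add(-9, -50) = -59)
d = 1
Function('q')(H) = Add(-3, Mul(5, Pow(H, 2)))
E = -62 (E = Add(-59, Mul(-1, Add(-1, 4))) = Add(-59, Mul(-1, 3)) = Add(-59, -3) = -62)
Mul(Mul(Function('q')(d), -35), E) = Mul(Mul(Add(-3, Mul(5, Pow(1, 2))), -35), -62) = Mul(Mul(Add(-3, Mul(5, 1)), -35), -62) = Mul(Mul(Add(-3, 5), -35), -62) = Mul(Mul(2, -35), -62) = Mul(-70, -62) = 4340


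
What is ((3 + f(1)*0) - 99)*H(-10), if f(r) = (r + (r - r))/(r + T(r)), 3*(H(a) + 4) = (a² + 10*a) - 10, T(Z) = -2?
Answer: 704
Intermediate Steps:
H(a) = -22/3 + a²/3 + 10*a/3 (H(a) = -4 + ((a² + 10*a) - 10)/3 = -4 + (-10 + a² + 10*a)/3 = -4 + (-10/3 + a²/3 + 10*a/3) = -22/3 + a²/3 + 10*a/3)
f(r) = r/(-2 + r) (f(r) = (r + (r - r))/(r - 2) = (r + 0)/(-2 + r) = r/(-2 + r))
((3 + f(1)*0) - 99)*H(-10) = ((3 + (1/(-2 + 1))*0) - 99)*(-22/3 + (⅓)*(-10)² + (10/3)*(-10)) = ((3 + (1/(-1))*0) - 99)*(-22/3 + (⅓)*100 - 100/3) = ((3 + (1*(-1))*0) - 99)*(-22/3 + 100/3 - 100/3) = ((3 - 1*0) - 99)*(-22/3) = ((3 + 0) - 99)*(-22/3) = (3 - 99)*(-22/3) = -96*(-22/3) = 704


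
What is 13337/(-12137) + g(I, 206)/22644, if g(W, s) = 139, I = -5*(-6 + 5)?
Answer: -300315985/274830228 ≈ -1.0927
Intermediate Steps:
I = 5 (I = -5*(-1) = 5)
13337/(-12137) + g(I, 206)/22644 = 13337/(-12137) + 139/22644 = 13337*(-1/12137) + 139*(1/22644) = -13337/12137 + 139/22644 = -300315985/274830228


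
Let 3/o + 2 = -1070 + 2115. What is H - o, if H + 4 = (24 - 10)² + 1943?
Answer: 2226802/1043 ≈ 2135.0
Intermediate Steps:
H = 2135 (H = -4 + ((24 - 10)² + 1943) = -4 + (14² + 1943) = -4 + (196 + 1943) = -4 + 2139 = 2135)
o = 3/1043 (o = 3/(-2 + (-1070 + 2115)) = 3/(-2 + 1045) = 3/1043 ≈ 0.0028763)
H - o = 2135 - 1*3/1043 = 2135 - 3/1043 = 2226802/1043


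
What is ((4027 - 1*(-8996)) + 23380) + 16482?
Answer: 52885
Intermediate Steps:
((4027 - 1*(-8996)) + 23380) + 16482 = ((4027 + 8996) + 23380) + 16482 = (13023 + 23380) + 16482 = 36403 + 16482 = 52885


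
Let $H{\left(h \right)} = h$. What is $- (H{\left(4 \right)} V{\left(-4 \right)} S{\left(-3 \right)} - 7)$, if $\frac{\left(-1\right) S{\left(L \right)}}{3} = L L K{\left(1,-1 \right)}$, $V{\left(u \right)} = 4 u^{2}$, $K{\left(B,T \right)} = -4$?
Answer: $-27641$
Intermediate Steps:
$S{\left(L \right)} = 12 L^{2}$ ($S{\left(L \right)} = - 3 L L \left(-4\right) = - 3 L^{2} \left(-4\right) = - 3 \left(- 4 L^{2}\right) = 12 L^{2}$)
$- (H{\left(4 \right)} V{\left(-4 \right)} S{\left(-3 \right)} - 7) = - (4 \cdot 4 \left(-4\right)^{2} \cdot 12 \left(-3\right)^{2} - 7) = - (4 \cdot 4 \cdot 16 \cdot 12 \cdot 9 - 7) = - (4 \cdot 64 \cdot 108 - 7) = - (256 \cdot 108 - 7) = - (27648 - 7) = \left(-1\right) 27641 = -27641$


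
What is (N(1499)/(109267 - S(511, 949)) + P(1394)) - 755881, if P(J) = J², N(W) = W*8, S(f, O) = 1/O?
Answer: 61561027160009/51847191 ≈ 1.1874e+6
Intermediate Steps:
N(W) = 8*W
(N(1499)/(109267 - S(511, 949)) + P(1394)) - 755881 = ((8*1499)/(109267 - 1/949) + 1394²) - 755881 = (11992/(109267 - 1*1/949) + 1943236) - 755881 = (11992/(109267 - 1/949) + 1943236) - 755881 = (11992/(103694382/949) + 1943236) - 755881 = (11992*(949/103694382) + 1943236) - 755881 = (5690204/51847191 + 1943236) - 755881 = 100751333740280/51847191 - 755881 = 61561027160009/51847191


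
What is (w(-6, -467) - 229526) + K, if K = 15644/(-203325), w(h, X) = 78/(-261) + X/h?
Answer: -2705852243927/11792850 ≈ -2.2945e+5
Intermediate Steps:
w(h, X) = -26/87 + X/h (w(h, X) = 78*(-1/261) + X/h = -26/87 + X/h)
K = -15644/203325 (K = 15644*(-1/203325) = -15644/203325 ≈ -0.076941)
(w(-6, -467) - 229526) + K = ((-26/87 - 467/(-6)) - 229526) - 15644/203325 = ((-26/87 - 467*(-1/6)) - 229526) - 15644/203325 = ((-26/87 + 467/6) - 229526) - 15644/203325 = (4497/58 - 229526) - 15644/203325 = -13308011/58 - 15644/203325 = -2705852243927/11792850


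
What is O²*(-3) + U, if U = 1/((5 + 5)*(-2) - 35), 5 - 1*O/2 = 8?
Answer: -5941/55 ≈ -108.02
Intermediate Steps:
O = -6 (O = 10 - 2*8 = 10 - 16 = -6)
U = -1/55 (U = 1/(10*(-2) - 35) = 1/(-20 - 35) = 1/(-55) = -1/55 ≈ -0.018182)
O²*(-3) + U = (-6)²*(-3) - 1/55 = 36*(-3) - 1/55 = -108 - 1/55 = -5941/55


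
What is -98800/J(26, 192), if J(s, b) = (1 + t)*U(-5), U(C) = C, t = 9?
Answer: 1976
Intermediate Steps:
J(s, b) = -50 (J(s, b) = (1 + 9)*(-5) = 10*(-5) = -50)
-98800/J(26, 192) = -98800/(-50) = -98800*(-1/50) = 1976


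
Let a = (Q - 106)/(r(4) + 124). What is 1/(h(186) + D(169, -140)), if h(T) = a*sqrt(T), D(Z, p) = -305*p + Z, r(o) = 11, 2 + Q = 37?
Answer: 260429175/11164337990533 + 3195*sqrt(186)/11164337990533 ≈ 2.3331e-5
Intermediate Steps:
Q = 35 (Q = -2 + 37 = 35)
D(Z, p) = Z - 305*p
a = -71/135 (a = (35 - 106)/(11 + 124) = -71/135 ≈ -0.52593)
h(T) = -71*sqrt(T)/135
1/(h(186) + D(169, -140)) = 1/(-71*sqrt(186)/135 + (169 - 305*(-140))) = 1/(-71*sqrt(186)/135 + (169 + 42700)) = 1/(-71*sqrt(186)/135 + 42869) = 1/(42869 - 71*sqrt(186)/135)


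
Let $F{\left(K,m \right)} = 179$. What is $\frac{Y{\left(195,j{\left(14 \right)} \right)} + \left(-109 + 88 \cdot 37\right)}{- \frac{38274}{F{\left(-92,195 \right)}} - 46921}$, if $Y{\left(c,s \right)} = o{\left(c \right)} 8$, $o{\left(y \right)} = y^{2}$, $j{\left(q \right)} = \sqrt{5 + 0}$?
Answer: $- \frac{55015113}{8437133} \approx -6.5206$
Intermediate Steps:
$j{\left(q \right)} = \sqrt{5}$
$Y{\left(c,s \right)} = 8 c^{2}$ ($Y{\left(c,s \right)} = c^{2} \cdot 8 = 8 c^{2}$)
$\frac{Y{\left(195,j{\left(14 \right)} \right)} + \left(-109 + 88 \cdot 37\right)}{- \frac{38274}{F{\left(-92,195 \right)}} - 46921} = \frac{8 \cdot 195^{2} + \left(-109 + 88 \cdot 37\right)}{- \frac{38274}{179} - 46921} = \frac{8 \cdot 38025 + \left(-109 + 3256\right)}{\left(-38274\right) \frac{1}{179} - 46921} = \frac{304200 + 3147}{- \frac{38274}{179} - 46921} = \frac{307347}{- \frac{8437133}{179}} = 307347 \left(- \frac{179}{8437133}\right) = - \frac{55015113}{8437133}$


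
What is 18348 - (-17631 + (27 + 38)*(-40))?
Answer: 38579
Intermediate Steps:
18348 - (-17631 + (27 + 38)*(-40)) = 18348 - (-17631 + 65*(-40)) = 18348 - (-17631 - 2600) = 18348 - 1*(-20231) = 18348 + 20231 = 38579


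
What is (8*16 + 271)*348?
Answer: 138852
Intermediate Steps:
(8*16 + 271)*348 = (128 + 271)*348 = 399*348 = 138852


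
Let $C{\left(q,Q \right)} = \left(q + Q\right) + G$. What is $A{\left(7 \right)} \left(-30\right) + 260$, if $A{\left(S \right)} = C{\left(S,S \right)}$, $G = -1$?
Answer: $-130$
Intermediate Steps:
$C{\left(q,Q \right)} = -1 + Q + q$ ($C{\left(q,Q \right)} = \left(q + Q\right) - 1 = \left(Q + q\right) - 1 = -1 + Q + q$)
$A{\left(S \right)} = -1 + 2 S$ ($A{\left(S \right)} = -1 + S + S = -1 + 2 S$)
$A{\left(7 \right)} \left(-30\right) + 260 = \left(-1 + 2 \cdot 7\right) \left(-30\right) + 260 = \left(-1 + 14\right) \left(-30\right) + 260 = 13 \left(-30\right) + 260 = -390 + 260 = -130$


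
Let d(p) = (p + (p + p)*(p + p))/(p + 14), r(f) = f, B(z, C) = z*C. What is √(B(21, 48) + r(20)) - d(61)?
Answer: -2989/15 + 2*√257 ≈ -167.20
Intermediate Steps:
B(z, C) = C*z
d(p) = (p + 4*p²)/(14 + p) (d(p) = (p + (2*p)*(2*p))/(14 + p) = (p + 4*p²)/(14 + p))
√(B(21, 48) + r(20)) - d(61) = √(48*21 + 20) - 61*(1 + 4*61)/(14 + 61) = √(1008 + 20) - 61*(1 + 244)/75 = √1028 - 61*245/75 = 2*√257 - 1*2989/15 = 2*√257 - 2989/15 = -2989/15 + 2*√257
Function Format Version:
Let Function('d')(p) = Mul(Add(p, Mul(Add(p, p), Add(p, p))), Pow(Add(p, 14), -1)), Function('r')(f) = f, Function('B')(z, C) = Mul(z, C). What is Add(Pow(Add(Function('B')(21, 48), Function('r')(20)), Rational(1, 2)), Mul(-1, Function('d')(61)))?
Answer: Add(Rational(-2989, 15), Mul(2, Pow(257, Rational(1, 2)))) ≈ -167.20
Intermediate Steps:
Function('B')(z, C) = Mul(C, z)
Function('d')(p) = Mul(Pow(Add(14, p), -1), Add(p, Mul(4, Pow(p, 2)))) (Function('d')(p) = Mul(Add(p, Mul(Mul(2, p), Mul(2, p))), Pow(Add(14, p), -1)) = Mul(Add(p, Mul(4, Pow(p, 2))), Pow(Add(14, p), -1)) = Mul(Pow(Add(14, p), -1), Add(p, Mul(4, Pow(p, 2)))))
Add(Pow(Add(Function('B')(21, 48), Function('r')(20)), Rational(1, 2)), Mul(-1, Function('d')(61))) = Add(Pow(Add(Mul(48, 21), 20), Rational(1, 2)), Mul(-1, Mul(61, Pow(Add(14, 61), -1), Add(1, Mul(4, 61))))) = Add(Pow(Add(1008, 20), Rational(1, 2)), Mul(-1, Mul(61, Pow(75, -1), Add(1, 244)))) = Add(Pow(1028, Rational(1, 2)), Mul(-1, Mul(61, Rational(1, 75), 245))) = Add(Mul(2, Pow(257, Rational(1, 2))), Mul(-1, Rational(2989, 15))) = Add(Mul(2, Pow(257, Rational(1, 2))), Rational(-2989, 15)) = Add(Rational(-2989, 15), Mul(2, Pow(257, Rational(1, 2))))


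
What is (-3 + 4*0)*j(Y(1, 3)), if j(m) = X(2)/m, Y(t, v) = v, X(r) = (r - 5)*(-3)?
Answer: -9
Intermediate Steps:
X(r) = 15 - 3*r (X(r) = (-5 + r)*(-3) = 15 - 3*r)
j(m) = 9/m (j(m) = (15 - 3*2)/m = (15 - 6)/m = 9/m)
(-3 + 4*0)*j(Y(1, 3)) = (-3 + 4*0)*(9/3) = (-3 + 0)*(9*(1/3)) = -3*3 = -9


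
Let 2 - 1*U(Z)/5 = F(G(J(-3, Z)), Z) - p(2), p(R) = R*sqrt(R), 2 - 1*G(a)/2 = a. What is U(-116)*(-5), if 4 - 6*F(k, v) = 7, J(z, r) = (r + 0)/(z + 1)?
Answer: -125/2 - 50*sqrt(2) ≈ -133.21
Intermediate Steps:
J(z, r) = r/(1 + z)
G(a) = 4 - 2*a
F(k, v) = -1/2 (F(k, v) = 2/3 - 1/6*7 = 2/3 - 7/6 = -1/2)
p(R) = R**(3/2)
U(Z) = 25/2 + 10*sqrt(2) (U(Z) = 10 - 5*(-1/2 - 2**(3/2)) = 10 - 5*(-1/2 - 2*sqrt(2)) = 10 + (5/2 + 10*sqrt(2)) = 25/2 + 10*sqrt(2))
U(-116)*(-5) = (25/2 + 10*sqrt(2))*(-5) = -125/2 - 50*sqrt(2)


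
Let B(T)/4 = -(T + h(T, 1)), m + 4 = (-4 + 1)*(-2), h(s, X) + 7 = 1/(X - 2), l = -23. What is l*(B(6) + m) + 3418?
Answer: 3188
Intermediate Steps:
h(s, X) = -7 + 1/(-2 + X) (h(s, X) = -7 + 1/(X - 2) = -7 + 1/(-2 + X))
m = 2 (m = -4 + (-4 + 1)*(-2) = -4 - 3*(-2) = -4 + 6 = 2)
B(T) = 32 - 4*T (B(T) = 4*(-(T + (15 - 7*1)/(-2 + 1))) = 4*(-(T + (15 - 7)/(-1))) = 4*(-(T - 1*8)) = 4*(-(T - 8)) = 4*(-(-8 + T)) = 4*(8 - T) = 32 - 4*T)
l*(B(6) + m) + 3418 = -23*((32 - 4*6) + 2) + 3418 = -23*((32 - 24) + 2) + 3418 = -23*(8 + 2) + 3418 = -23*10 + 3418 = -230 + 3418 = 3188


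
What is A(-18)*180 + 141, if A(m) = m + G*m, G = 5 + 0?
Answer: -19299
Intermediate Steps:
G = 5
A(m) = 6*m (A(m) = m + 5*m = 6*m)
A(-18)*180 + 141 = (6*(-18))*180 + 141 = -108*180 + 141 = -19440 + 141 = -19299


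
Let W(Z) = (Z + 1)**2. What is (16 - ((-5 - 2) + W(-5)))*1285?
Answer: 8995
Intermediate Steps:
W(Z) = (1 + Z)**2
(16 - ((-5 - 2) + W(-5)))*1285 = (16 - ((-5 - 2) + (1 - 5)**2))*1285 = (16 - (-7 + (-4)**2))*1285 = (16 - (-7 + 16))*1285 = (16 - 1*9)*1285 = (16 - 9)*1285 = 7*1285 = 8995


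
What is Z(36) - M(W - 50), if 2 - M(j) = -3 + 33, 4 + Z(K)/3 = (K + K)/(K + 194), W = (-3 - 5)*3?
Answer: 1948/115 ≈ 16.939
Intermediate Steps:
W = -24 (W = -8*3 = -24)
Z(K) = -12 + 6*K/(194 + K) (Z(K) = -12 + 3*((K + K)/(K + 194)) = -12 + 3*((2*K)/(194 + K)) = -12 + 3*(2*K/(194 + K)) = -12 + 6*K/(194 + K))
M(j) = -28 (M(j) = 2 - (-3 + 33) = 2 - 1*30 = 2 - 30 = -28)
Z(36) - M(W - 50) = 6*(-388 - 1*36)/(194 + 36) - 1*(-28) = 6*(-388 - 36)/230 + 28 = 6*(1/230)*(-424) + 28 = -1272/115 + 28 = 1948/115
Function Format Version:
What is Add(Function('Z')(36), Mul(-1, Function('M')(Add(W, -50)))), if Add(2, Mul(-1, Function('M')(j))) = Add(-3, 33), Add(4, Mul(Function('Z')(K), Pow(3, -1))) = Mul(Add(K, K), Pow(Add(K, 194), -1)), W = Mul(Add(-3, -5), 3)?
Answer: Rational(1948, 115) ≈ 16.939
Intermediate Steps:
W = -24 (W = Mul(-8, 3) = -24)
Function('Z')(K) = Add(-12, Mul(6, K, Pow(Add(194, K), -1))) (Function('Z')(K) = Add(-12, Mul(3, Mul(Add(K, K), Pow(Add(K, 194), -1)))) = Add(-12, Mul(3, Mul(Mul(2, K), Pow(Add(194, K), -1)))) = Add(-12, Mul(3, Mul(2, K, Pow(Add(194, K), -1)))) = Add(-12, Mul(6, K, Pow(Add(194, K), -1))))
Function('M')(j) = -28 (Function('M')(j) = Add(2, Mul(-1, Add(-3, 33))) = Add(2, Mul(-1, 30)) = Add(2, -30) = -28)
Add(Function('Z')(36), Mul(-1, Function('M')(Add(W, -50)))) = Add(Mul(6, Pow(Add(194, 36), -1), Add(-388, Mul(-1, 36))), Mul(-1, -28)) = Add(Mul(6, Pow(230, -1), Add(-388, -36)), 28) = Add(Mul(6, Rational(1, 230), -424), 28) = Add(Rational(-1272, 115), 28) = Rational(1948, 115)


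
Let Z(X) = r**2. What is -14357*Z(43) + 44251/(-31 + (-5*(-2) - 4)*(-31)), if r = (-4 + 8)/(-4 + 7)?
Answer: -50245763/1953 ≈ -25727.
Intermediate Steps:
r = 4/3 ≈ 1.3333
Z(X) = 16/9 (Z(X) = (4/3)**2 = 16/9)
-14357*Z(43) + 44251/(-31 + (-5*(-2) - 4)*(-31)) = -14357/(1/(16/9)) + 44251/(-31 + (-5*(-2) - 4)*(-31)) = -14357/9/16 + 44251/(-31 + (10 - 4)*(-31)) = -14357*16/9 + 44251/(-31 + 6*(-31)) = -229712/9 + 44251/(-31 - 186) = -229712/9 + 44251/(-217) = -229712/9 + 44251*(-1/217) = -229712/9 - 44251/217 = -50245763/1953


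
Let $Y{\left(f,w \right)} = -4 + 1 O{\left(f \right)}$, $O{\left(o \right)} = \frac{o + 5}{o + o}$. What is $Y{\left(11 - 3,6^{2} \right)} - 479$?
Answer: $- \frac{7715}{16} \approx -482.19$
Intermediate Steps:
$O{\left(o \right)} = \frac{5 + o}{2 o}$
$Y{\left(f,w \right)} = -4 + \frac{5 + f}{2 f}$ ($Y{\left(f,w \right)} = -4 + 1 \frac{5 + f}{2 f} = -4 + \frac{5 + f}{2 f}$)
$Y{\left(11 - 3,6^{2} \right)} - 479 = \frac{5 - 7 \left(11 - 3\right)}{2 \left(11 - 3\right)} - 479 = \frac{5 - 56}{2 \cdot 8} - 479 = \frac{1}{2} \cdot \frac{1}{8} \left(5 - 56\right) - 479 = \frac{1}{2} \cdot \frac{1}{8} \left(-51\right) - 479 = - \frac{51}{16} - 479 = - \frac{7715}{16}$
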